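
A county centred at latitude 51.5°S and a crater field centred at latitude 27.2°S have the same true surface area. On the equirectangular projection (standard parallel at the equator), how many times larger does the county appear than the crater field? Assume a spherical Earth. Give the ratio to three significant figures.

1.43

In the plate carrée (x = Rλ, y = Rφ), meridians are true-scale (h = 1) and parallels are stretched by k = sec φ.
Areal scale at 51.5°: h·k = 1.000 × 1.606 = 1.606.
Areal scale at 27.2°: h·k = 1.000 × 1.124 = 1.124.
Ratio = 1.606/1.124 ≈ 1.43.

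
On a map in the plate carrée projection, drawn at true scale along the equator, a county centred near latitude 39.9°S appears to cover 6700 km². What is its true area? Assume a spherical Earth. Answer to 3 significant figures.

For the equirectangular projection with φ₀ = 0 (plate carrée), h = 1 along meridians and k = sec φ along parallels.
Areal scale = h·k = 1 × sec φ; at 39.9°, h = 1.000, k = 1.304, so h·k = 1.304.
True area = apparent / (areal scale) = 6700 / 1.304 ≈ 5140 km².

5140 km²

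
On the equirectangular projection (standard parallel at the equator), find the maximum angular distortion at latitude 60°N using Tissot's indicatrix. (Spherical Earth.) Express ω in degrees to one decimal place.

Plate carrée maps x = Rλ, y = Rφ. The meridian scale is h = 1 and the parallel scale is k = 1/cos φ = sec φ.
At 60°: h = 1.000, k = 2.000; principal scales a = 2.000, b = 1.000.
sin(ω/2) = (a − b)/(a + b) = 1.0000/3.000 = 0.3333, so ω = 2 arcsin(0.3333) ≈ 38.9°.

38.9°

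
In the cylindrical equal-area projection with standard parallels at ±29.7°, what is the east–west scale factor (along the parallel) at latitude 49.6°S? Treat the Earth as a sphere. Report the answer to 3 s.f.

1.34

For cylindrical equal-area with standard parallel φ₀, h = cos φ / cos φ₀ and k = cos φ₀ / cos φ, so h·k = 1.
k = cos 29.7° / cos 49.6° = 0.8686/0.6481 = 1.340.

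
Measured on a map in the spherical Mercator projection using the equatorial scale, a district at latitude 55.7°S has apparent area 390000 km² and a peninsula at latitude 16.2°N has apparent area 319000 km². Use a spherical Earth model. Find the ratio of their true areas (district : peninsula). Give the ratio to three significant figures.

Mercator's areal exaggeration is sec²φ; hence true area = (apparent area) · cos²φ.
True area of district: 390000 × cos²(55.7°) = 390000 × 0.3176 = 123800 km².
True area of peninsula: 319000 × cos²(16.2°) = 319000 × 0.9222 = 294200 km².
Ratio = 123800 / 294200 ≈ 0.421.

0.421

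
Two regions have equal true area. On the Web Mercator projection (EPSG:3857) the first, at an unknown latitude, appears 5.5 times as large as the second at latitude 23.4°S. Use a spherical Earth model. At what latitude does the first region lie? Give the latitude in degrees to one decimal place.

On Mercator, (apparent₁)/(apparent₂) = sec²φ₁ / sec²φ₂ when true areas are equal.
cos²φ₂ / cos²φ₁ = 5.5  ⇒  cos φ₁ = cos 23.4° / √5.5 = 0.9178/2.345 = 0.3913.
φ₁ = arccos(0.3913) ≈ 67.0°.

67.0°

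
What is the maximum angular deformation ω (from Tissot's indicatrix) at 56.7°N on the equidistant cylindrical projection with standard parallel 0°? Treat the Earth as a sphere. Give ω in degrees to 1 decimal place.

33.9°

In the plate carrée (x = Rλ, y = Rφ), meridians are true-scale (h = 1) and parallels are stretched by k = sec φ.
At 56.7°: h = 1.000, k = 1.821; principal scales a = 1.821, b = 1.000.
sin(ω/2) = (a − b)/(a + b) = 0.8214/2.821 = 0.2911, so ω = 2 arcsin(0.2911) ≈ 33.9°.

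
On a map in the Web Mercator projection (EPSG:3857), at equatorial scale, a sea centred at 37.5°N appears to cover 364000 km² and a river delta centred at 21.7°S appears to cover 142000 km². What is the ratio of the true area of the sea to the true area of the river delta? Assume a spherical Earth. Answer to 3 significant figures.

On Mercator the areal scale is sec²φ, so true area = apparent × cos²φ.
True area of sea: 364000 × cos²(37.5°) = 364000 × 0.6294 = 229100 km².
True area of river delta: 142000 × cos²(21.7°) = 142000 × 0.8633 = 122600 km².
Ratio = 229100 / 122600 ≈ 1.87.

1.87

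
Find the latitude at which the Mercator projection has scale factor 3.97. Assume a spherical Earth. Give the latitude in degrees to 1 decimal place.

Mercator scale is k = sec φ = 1/cos φ.
1/cos φ = 3.97  ⇒  cos φ = 0.2519  ⇒  φ = arccos(0.2519) ≈ 75.4°.

75.4°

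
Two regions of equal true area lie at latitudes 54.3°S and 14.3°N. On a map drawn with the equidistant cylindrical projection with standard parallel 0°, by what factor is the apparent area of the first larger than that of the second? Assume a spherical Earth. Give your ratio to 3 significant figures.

In the plate carrée (x = Rλ, y = Rφ), meridians are true-scale (h = 1) and parallels are stretched by k = sec φ.
Areal scale at 54.3°: h·k = 1.000 × 1.714 = 1.714.
Areal scale at 14.3°: h·k = 1.000 × 1.032 = 1.032.
Ratio = 1.714/1.032 ≈ 1.66.

1.66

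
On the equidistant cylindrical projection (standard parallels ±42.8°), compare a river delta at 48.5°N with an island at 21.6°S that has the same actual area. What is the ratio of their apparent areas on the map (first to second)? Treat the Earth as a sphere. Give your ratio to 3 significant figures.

1.40

With standard parallel φ₀ = 42.8°, the equirectangular projection gives x = Rλ cos φ₀, y = Rφ, so h = 1 and k = cos 42.8° / cos φ.
Areal scale at 48.5°: h·k = 1.000 × 1.107 = 1.107.
Areal scale at 21.6°: h·k = 1.000 × 0.7891 = 0.7891.
Ratio = 1.107/0.7891 ≈ 1.40.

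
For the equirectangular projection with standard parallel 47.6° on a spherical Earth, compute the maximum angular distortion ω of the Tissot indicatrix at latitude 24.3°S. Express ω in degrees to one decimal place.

The equidistant cylindrical projection with φ₀ = 47.6° has h = 1 (meridians true) and k = cos φ₀ / cos φ along parallels.
At 24.3°: h = 1.000, k = 0.7399; principal scales a = 1.000, b = 0.7399.
sin(ω/2) = (a − b)/(a + b) = 0.2601/1.740 = 0.1495, so ω = 2 arcsin(0.1495) ≈ 17.2°.

17.2°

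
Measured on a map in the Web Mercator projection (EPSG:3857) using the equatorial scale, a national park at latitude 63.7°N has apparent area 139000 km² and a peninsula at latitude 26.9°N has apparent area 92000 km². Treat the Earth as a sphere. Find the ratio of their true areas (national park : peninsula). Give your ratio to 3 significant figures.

On Mercator the areal scale is sec²φ, so true area = apparent × cos²φ.
True area of national park: 139000 × cos²(63.7°) = 139000 × 0.1963 = 27290 km².
True area of peninsula: 92000 × cos²(26.9°) = 92000 × 0.7953 = 73170 km².
Ratio = 27290 / 73170 ≈ 0.373.

0.373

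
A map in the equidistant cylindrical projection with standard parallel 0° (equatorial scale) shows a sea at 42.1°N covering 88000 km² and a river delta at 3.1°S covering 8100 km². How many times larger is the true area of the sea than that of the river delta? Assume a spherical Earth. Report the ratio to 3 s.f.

On the plate carrée, areal scale = h·k = 1 × sec φ, so true area = apparent × cos φ.
True area of sea: 88000 × cos(42.1°) = 88000 × 0.7420 = 65290 km².
True area of river delta: 8100 × cos(3.1°) = 8100 × 0.9985 = 8088 km².
Ratio = 65290 / 8088 ≈ 8.07.

8.07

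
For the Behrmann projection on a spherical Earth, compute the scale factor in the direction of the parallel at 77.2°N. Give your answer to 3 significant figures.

3.91

The Behrmann projection is cylindrical equal-area with φ₀ = 30°. Cylindrical equal-area (φ₀ = 30°): h = cos φ / cos 30° along meridians, k = cos 30° / cos φ along parallels; h·k = 1.
k = cos 30° / cos 77.2° = 0.8660/0.2215 = 3.909.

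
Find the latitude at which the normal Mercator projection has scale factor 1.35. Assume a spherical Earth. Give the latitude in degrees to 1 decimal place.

42.2°

Mercator scale is k = sec φ = 1/cos φ.
1/cos φ = 1.35  ⇒  cos φ = 0.7407  ⇒  φ = arccos(0.7407) ≈ 42.2°.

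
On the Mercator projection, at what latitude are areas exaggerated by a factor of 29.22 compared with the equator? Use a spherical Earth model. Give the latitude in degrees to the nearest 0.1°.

79.3°

Mercator areal scale is sec²φ.
sec²φ = 29.22  ⇒  cos²φ = 0.03422  ⇒  cos φ = 0.1850.
φ = arccos(0.1850) ≈ 79.3°.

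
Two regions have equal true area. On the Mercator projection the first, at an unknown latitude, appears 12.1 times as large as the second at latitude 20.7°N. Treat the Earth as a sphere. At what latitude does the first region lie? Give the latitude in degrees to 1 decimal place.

74.4°

Mercator areal scale is sec²φ, so apparent-area ratio = sec²φ₁ / sec²φ₂ = cos²φ₂ / cos²φ₁.
cos²φ₂ / cos²φ₁ = 12.1  ⇒  cos φ₁ = cos 20.7° / √12.1 = 0.9354/3.479 = 0.2689.
φ₁ = arccos(0.2689) ≈ 74.4°.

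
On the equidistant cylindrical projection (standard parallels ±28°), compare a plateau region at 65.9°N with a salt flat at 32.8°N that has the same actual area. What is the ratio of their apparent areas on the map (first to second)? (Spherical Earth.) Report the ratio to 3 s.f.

In the equirectangular projection with standard parallel φ₀ = 28° (x = Rλ cos φ₀, y = Rφ), meridians are true-scale (h = 1) and the parallel scale is k = cos φ₀ / cos φ.
Areal scale at 65.9°: h·k = 1.000 × 2.162 = 2.162.
Areal scale at 32.8°: h·k = 1.000 × 1.050 = 1.050.
Ratio = 2.162/1.050 ≈ 2.06.

2.06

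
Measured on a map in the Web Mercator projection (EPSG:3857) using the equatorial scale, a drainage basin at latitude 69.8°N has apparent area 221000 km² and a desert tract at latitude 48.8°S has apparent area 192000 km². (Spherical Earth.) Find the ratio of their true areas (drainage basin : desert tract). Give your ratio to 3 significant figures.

0.316

Mercator's areal exaggeration is sec²φ; hence true area = (apparent area) · cos²φ.
True area of drainage basin: 221000 × cos²(69.8°) = 221000 × 0.1192 = 26350 km².
True area of desert tract: 192000 × cos²(48.8°) = 192000 × 0.4339 = 83300 km².
Ratio = 26350 / 83300 ≈ 0.316.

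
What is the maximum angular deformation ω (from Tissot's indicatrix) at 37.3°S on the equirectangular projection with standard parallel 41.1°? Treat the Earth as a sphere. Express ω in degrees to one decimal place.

With standard parallel φ₀ = 41.1°, the equirectangular projection gives x = Rλ cos φ₀, y = Rφ, so h = 1 and k = cos 41.1° / cos φ.
At 37.3°: h = 1.000, k = 0.9473; principal scales a = 1.000, b = 0.9473.
sin(ω/2) = (a − b)/(a + b) = 0.05269/1.947 = 0.02706, so ω = 2 arcsin(0.02706) ≈ 3.1°.

3.1°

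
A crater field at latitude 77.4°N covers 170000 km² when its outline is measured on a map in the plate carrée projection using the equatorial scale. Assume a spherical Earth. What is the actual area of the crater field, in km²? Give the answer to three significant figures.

For the equirectangular projection with φ₀ = 0 (plate carrée), h = 1 along meridians and k = sec φ along parallels.
Areal scale = h·k = 1 × sec φ; at 77.4°, h = 1.000, k = 4.584, so h·k = 4.584.
True area = apparent / (areal scale) = 170000 / 4.584 ≈ 37100 km².

37100 km²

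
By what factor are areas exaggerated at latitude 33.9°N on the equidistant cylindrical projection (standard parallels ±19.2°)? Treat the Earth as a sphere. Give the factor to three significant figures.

The equidistant cylindrical projection with φ₀ = 19.2° has h = 1 (meridians true) and k = cos φ₀ / cos φ along parallels.
Areal scale = h·k = 1 × cos φ₀ / cos φ; at 33.9°, h = 1.000, k = 1.138, so h·k = 1.138.

1.14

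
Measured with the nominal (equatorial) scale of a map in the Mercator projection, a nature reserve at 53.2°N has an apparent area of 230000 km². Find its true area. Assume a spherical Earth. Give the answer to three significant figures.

82500 km²

Mercator is conformal, so the point scale is isotropic: h = k = sec φ = 1/cos φ.
Areal scale = k² = sec²φ = 1/cos²(53.2°) = 1/0.5990² = 2.787.
True area = apparent / (areal scale) = 230000 / 2.787 ≈ 82500 km².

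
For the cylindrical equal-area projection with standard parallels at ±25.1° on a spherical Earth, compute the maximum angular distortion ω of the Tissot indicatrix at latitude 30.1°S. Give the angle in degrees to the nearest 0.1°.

5.2°

A cylindrical equal-area projection with standard parallel φ₀ has meridian scale h = cos φ / cos φ₀ and parallel scale k = cos φ₀ / cos φ (so areas are preserved, h·k = 1).
At 30.1°: h = 0.9554, k = 1.047; principal scales a = 1.047, b = 0.9554.
sin(ω/2) = (a − b)/(a + b) = 0.09135/2.002 = 0.04563, so ω = 2 arcsin(0.04563) ≈ 5.2°.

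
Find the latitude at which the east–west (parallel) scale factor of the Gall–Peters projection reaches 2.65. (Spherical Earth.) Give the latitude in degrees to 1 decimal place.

The Gall–Peters projection is cylindrical equal-area with φ₀ = 45°. A cylindrical equal-area projection with standard parallel φ₀ has meridian scale h = cos φ / cos φ₀ and parallel scale k = cos φ₀ / cos φ (so areas are preserved, h·k = 1).
k = cos φ₀ / cos φ = 2.65  ⇒  cos φ = cos 45° / 2.65 = 0.2668.
φ = arccos(0.2668) ≈ 74.5°.

74.5°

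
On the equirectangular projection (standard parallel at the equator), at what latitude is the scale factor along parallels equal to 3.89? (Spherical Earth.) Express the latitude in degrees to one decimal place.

Plate carrée: h = 1, k = sec φ along parallels.
sec φ = 3.89  ⇒  cos φ = 0.2571  ⇒  φ ≈ 75.1°.

75.1°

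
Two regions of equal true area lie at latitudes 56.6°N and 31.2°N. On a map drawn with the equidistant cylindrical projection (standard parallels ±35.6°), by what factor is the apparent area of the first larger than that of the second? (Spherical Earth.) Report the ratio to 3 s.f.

1.55

The equidistant cylindrical projection with φ₀ = 35.6° has h = 1 (meridians true) and k = cos φ₀ / cos φ along parallels.
Areal scale at 56.6°: h·k = 1.000 × 1.477 = 1.477.
Areal scale at 31.2°: h·k = 1.000 × 0.9506 = 0.9506.
Ratio = 1.477/0.9506 ≈ 1.55.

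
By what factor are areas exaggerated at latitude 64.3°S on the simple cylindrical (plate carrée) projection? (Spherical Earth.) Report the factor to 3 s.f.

Plate carrée maps x = Rλ, y = Rφ. The meridian scale is h = 1 and the parallel scale is k = 1/cos φ = sec φ.
Areal scale = h·k = 1 × sec φ; at 64.3°, h = 1.000, k = 2.306, so h·k = 2.306.

2.31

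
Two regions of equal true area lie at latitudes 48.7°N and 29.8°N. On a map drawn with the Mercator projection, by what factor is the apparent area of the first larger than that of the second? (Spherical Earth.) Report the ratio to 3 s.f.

1.73

Mercator areal scale is sec²φ.
At 48.7°: sec²(48.7°) = 1/0.6600² = 2.296.
At 29.8°: sec²(29.8°) = 1/0.8678² = 1.328.
Ratio = 2.296/1.328 = cos²(29.8°)/cos²(48.7°) ≈ 1.73.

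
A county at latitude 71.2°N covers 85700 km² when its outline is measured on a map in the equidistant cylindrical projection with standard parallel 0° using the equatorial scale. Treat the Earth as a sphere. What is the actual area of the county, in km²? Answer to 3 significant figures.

For the equirectangular projection with φ₀ = 0 (plate carrée), h = 1 along meridians and k = sec φ along parallels.
Areal scale = h·k = 1 × sec φ; at 71.2°, h = 1.000, k = 3.103, so h·k = 3.103.
True area = apparent / (areal scale) = 85700 / 3.103 ≈ 27600 km².

27600 km²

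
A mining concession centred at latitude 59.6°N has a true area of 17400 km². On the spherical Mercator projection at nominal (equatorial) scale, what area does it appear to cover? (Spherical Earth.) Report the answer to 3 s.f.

For Mercator, h = k = sec φ (a conformal cylindrical projection has a single point scale, 1/cos φ).
Areal scale = k² = sec²φ = 1/cos²(59.6°) = 1/0.5060² = 3.905.
Apparent area = 17400 × 3.905 ≈ 68000 km².

68000 km²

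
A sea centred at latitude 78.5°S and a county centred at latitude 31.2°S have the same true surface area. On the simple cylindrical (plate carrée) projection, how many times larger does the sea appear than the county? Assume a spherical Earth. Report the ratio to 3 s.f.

4.29

In the plate carrée (x = Rλ, y = Rφ), meridians are true-scale (h = 1) and parallels are stretched by k = sec φ.
Areal scale at 78.5°: h·k = 1.000 × 5.016 = 5.016.
Areal scale at 31.2°: h·k = 1.000 × 1.169 = 1.169.
Ratio = 5.016/1.169 ≈ 4.29.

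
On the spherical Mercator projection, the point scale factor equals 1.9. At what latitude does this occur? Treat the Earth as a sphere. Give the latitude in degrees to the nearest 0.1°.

Mercator scale is k = sec φ = 1/cos φ.
1/cos φ = 1.9  ⇒  cos φ = 0.5263  ⇒  φ = arccos(0.5263) ≈ 58.2°.

58.2°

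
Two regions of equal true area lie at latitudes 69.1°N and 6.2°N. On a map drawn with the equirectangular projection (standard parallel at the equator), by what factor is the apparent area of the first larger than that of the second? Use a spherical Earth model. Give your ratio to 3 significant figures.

In the plate carrée (x = Rλ, y = Rφ), meridians are true-scale (h = 1) and parallels are stretched by k = sec φ.
Areal scale at 69.1°: h·k = 1.000 × 2.803 = 2.803.
Areal scale at 6.2°: h·k = 1.000 × 1.006 = 1.006.
Ratio = 2.803/1.006 ≈ 2.79.

2.79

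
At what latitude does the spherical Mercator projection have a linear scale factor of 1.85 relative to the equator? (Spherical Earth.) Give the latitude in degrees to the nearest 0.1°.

Mercator scale is k = sec φ = 1/cos φ.
1/cos φ = 1.85  ⇒  cos φ = 0.5405  ⇒  φ = arccos(0.5405) ≈ 57.3°.

57.3°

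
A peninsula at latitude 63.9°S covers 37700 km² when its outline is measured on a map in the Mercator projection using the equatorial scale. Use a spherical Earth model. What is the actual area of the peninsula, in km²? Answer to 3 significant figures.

Mercator is conformal, so the point scale is isotropic: h = k = sec φ = 1/cos φ.
Areal scale = k² = sec²φ = 1/cos²(63.9°) = 1/0.4399² = 5.167.
True area = apparent / (areal scale) = 37700 / 5.167 ≈ 7300 km².

7300 km²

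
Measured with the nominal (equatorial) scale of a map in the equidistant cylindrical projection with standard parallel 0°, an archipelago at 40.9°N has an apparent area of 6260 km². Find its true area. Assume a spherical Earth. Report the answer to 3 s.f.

For the equirectangular projection with φ₀ = 0 (plate carrée), h = 1 along meridians and k = sec φ along parallels.
Areal scale = h·k = 1 × sec φ; at 40.9°, h = 1.000, k = 1.323, so h·k = 1.323.
True area = apparent / (areal scale) = 6260 / 1.323 ≈ 4730 km².

4730 km²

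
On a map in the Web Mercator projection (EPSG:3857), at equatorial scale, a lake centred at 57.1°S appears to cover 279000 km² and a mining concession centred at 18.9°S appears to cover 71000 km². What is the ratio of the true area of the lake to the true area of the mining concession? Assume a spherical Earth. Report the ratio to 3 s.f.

1.30

Since Mercator area scale is 1/cos²φ, the true area equals the apparent area multiplied by cos²φ.
True area of lake: 279000 × cos²(57.1°) = 279000 × 0.2950 = 82320 km².
True area of mining concession: 71000 × cos²(18.9°) = 71000 × 0.8951 = 63550 km².
Ratio = 82320 / 63550 ≈ 1.30.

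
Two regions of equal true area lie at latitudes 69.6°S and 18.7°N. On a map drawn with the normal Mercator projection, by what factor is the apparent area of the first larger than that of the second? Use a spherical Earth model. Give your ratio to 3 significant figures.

7.38

Mercator areal scale is sec²φ.
At 69.6°: sec²(69.6°) = 1/0.3486² = 8.230.
At 18.7°: sec²(18.7°) = 1/0.9472² = 1.115.
Ratio = 8.230/1.115 = cos²(18.7°)/cos²(69.6°) ≈ 7.38.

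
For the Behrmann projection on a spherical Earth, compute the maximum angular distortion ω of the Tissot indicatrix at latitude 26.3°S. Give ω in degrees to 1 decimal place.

4.0°

The Behrmann projection is cylindrical equal-area with φ₀ = 30°. Cylindrical equal-area (φ₀ = 30°): h = cos φ / cos 30° along meridians, k = cos 30° / cos φ along parallels; h·k = 1.
At 26.3°: h = 1.035, k = 0.9660; principal scales a = 1.035, b = 0.9660.
sin(ω/2) = (a − b)/(a + b) = 0.06915/2.001 = 0.03456, so ω = 2 arcsin(0.03456) ≈ 4.0°.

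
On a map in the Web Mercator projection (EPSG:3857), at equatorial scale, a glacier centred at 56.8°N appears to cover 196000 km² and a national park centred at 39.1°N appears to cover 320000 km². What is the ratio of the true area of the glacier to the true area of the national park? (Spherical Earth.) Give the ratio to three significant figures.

0.305

Since Mercator area scale is 1/cos²φ, the true area equals the apparent area multiplied by cos²φ.
True area of glacier: 196000 × cos²(56.8°) = 196000 × 0.2998 = 58770 km².
True area of national park: 320000 × cos²(39.1°) = 320000 × 0.6022 = 192700 km².
Ratio = 58770 / 192700 ≈ 0.305.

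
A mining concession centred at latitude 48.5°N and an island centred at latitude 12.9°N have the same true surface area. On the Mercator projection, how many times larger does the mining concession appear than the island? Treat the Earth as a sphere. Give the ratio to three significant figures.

Mercator is conformal with k = sec φ, so areal scale = k² = sec²φ.
At 48.5°: sec²(48.5°) = 1/0.6626² = 2.278.
At 12.9°: sec²(12.9°) = 1/0.9748² = 1.052.
Ratio = 2.278/1.052 = cos²(12.9°)/cos²(48.5°) ≈ 2.16.

2.16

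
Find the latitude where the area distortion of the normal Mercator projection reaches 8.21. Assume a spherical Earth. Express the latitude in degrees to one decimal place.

69.6°

Mercator areal scale is sec²φ.
sec²φ = 8.21  ⇒  cos²φ = 0.1218  ⇒  cos φ = 0.3490.
φ = arccos(0.3490) ≈ 69.6°.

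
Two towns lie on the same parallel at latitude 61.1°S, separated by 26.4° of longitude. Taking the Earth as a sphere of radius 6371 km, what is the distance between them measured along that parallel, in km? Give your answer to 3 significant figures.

1420 km

Arc length along a parallel = R cos φ · Δλ (with Δλ in radians).
= 6371 × cos 61.1° × (26.4° × π/180) = 6371 × 0.4833 × 0.4608 ≈ 1420 km.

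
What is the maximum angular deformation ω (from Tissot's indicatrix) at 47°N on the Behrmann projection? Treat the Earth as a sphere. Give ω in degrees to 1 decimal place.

27.1°

Behrmann is a cylindrical equal-area projection with standard parallels at ±30°. A cylindrical equal-area projection with standard parallel φ₀ has meridian scale h = cos φ / cos φ₀ and parallel scale k = cos φ₀ / cos φ (so areas are preserved, h·k = 1).
At 47°: h = 0.7875, k = 1.270; principal scales a = 1.270, b = 0.7875.
sin(ω/2) = (a − b)/(a + b) = 0.4823/2.057 = 0.2344, so ω = 2 arcsin(0.2344) ≈ 27.1°.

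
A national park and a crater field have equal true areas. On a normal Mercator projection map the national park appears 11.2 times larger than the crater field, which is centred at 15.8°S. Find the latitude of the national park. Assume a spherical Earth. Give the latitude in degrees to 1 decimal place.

73.3°

On Mercator, (apparent₁)/(apparent₂) = sec²φ₁ / sec²φ₂ when true areas are equal.
cos²φ₂ / cos²φ₁ = 11.2  ⇒  cos φ₁ = cos 15.8° / √11.2 = 0.9622/3.347 = 0.2875.
φ₁ = arccos(0.2875) ≈ 73.3°.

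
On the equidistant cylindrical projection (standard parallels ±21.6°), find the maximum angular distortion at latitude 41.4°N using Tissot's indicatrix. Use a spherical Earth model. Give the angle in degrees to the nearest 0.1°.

12.3°

With standard parallel φ₀ = 21.6°, the equirectangular projection gives x = Rλ cos φ₀, y = Rφ, so h = 1 and k = cos 21.6° / cos φ.
At 41.4°: h = 1.000, k = 1.240; principal scales a = 1.240, b = 1.000.
sin(ω/2) = (a − b)/(a + b) = 0.2395/2.240 = 0.1070, so ω = 2 arcsin(0.1070) ≈ 12.3°.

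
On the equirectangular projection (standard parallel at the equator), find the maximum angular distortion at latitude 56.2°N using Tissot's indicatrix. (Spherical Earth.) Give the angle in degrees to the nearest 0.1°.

33.1°

Plate carrée maps x = Rλ, y = Rφ. The meridian scale is h = 1 and the parallel scale is k = 1/cos φ = sec φ.
At 56.2°: h = 1.000, k = 1.798; principal scales a = 1.798, b = 1.000.
sin(ω/2) = (a − b)/(a + b) = 0.7976/2.798 = 0.2851, so ω = 2 arcsin(0.2851) ≈ 33.1°.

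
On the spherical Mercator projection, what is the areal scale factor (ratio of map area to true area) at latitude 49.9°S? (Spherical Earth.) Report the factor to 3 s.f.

2.41

Mercator is conformal, so the point scale is isotropic: h = k = sec φ = 1/cos φ.
Areal scale = k² = sec²φ = 1/cos²(49.9°) = 1/0.6441² = 2.410.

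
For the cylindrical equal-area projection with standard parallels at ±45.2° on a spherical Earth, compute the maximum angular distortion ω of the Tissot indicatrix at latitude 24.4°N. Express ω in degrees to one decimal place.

A cylindrical equal-area projection with standard parallel φ₀ has meridian scale h = cos φ / cos φ₀ and parallel scale k = cos φ₀ / cos φ (so areas are preserved, h·k = 1).
At 24.4°: h = 1.292, k = 0.7737; principal scales a = 1.292, b = 0.7737.
sin(ω/2) = (a − b)/(a + b) = 0.5187/2.066 = 0.2510, so ω = 2 arcsin(0.2510) ≈ 29.1°.

29.1°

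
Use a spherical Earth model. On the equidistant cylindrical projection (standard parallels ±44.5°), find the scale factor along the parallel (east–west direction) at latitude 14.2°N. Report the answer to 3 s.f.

The equidistant cylindrical projection with φ₀ = 44.5° has h = 1 (meridians true) and k = cos φ₀ / cos φ along parallels.
k = cos 44.5° / cos 14.2° = 0.7133/0.9694 = 0.7357.

0.736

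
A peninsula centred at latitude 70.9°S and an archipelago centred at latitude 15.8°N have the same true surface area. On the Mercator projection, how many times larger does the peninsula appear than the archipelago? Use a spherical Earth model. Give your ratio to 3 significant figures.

On Mercator, area is exaggerated by sec²φ = 1/cos²φ.
At 70.9°: sec²(70.9°) = 1/0.3272² = 9.340.
At 15.8°: sec²(15.8°) = 1/0.9622² = 1.080.
Ratio = 9.340/1.080 = cos²(15.8°)/cos²(70.9°) ≈ 8.65.

8.65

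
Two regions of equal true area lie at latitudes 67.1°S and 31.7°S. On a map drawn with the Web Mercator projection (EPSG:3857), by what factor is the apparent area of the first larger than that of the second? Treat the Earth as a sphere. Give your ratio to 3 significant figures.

Mercator areal scale is sec²φ.
At 67.1°: sec²(67.1°) = 1/0.3891² = 6.604.
At 31.7°: sec²(31.7°) = 1/0.8508² = 1.381.
Ratio = 6.604/1.381 = cos²(31.7°)/cos²(67.1°) ≈ 4.78.

4.78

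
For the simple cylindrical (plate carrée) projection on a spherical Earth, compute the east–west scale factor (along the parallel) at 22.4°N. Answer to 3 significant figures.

In the plate carrée (x = Rλ, y = Rφ), meridians are true-scale (h = 1) and parallels are stretched by k = sec φ.
k = 1/cos 22.4° = 1/0.9245 = 1.082.

1.08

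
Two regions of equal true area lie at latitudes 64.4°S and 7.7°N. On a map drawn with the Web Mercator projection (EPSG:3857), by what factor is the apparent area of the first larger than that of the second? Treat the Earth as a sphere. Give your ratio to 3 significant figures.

Mercator is conformal with k = sec φ, so areal scale = k² = sec²φ.
At 64.4°: sec²(64.4°) = 1/0.4321² = 5.356.
At 7.7°: sec²(7.7°) = 1/0.9910² = 1.018.
Ratio = 5.356/1.018 = cos²(7.7°)/cos²(64.4°) ≈ 5.26.

5.26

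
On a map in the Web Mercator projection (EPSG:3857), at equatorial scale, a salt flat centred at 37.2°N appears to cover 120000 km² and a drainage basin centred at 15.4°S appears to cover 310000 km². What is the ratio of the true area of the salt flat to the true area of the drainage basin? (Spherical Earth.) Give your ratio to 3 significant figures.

Mercator's areal exaggeration is sec²φ; hence true area = (apparent area) · cos²φ.
True area of salt flat: 120000 × cos²(37.2°) = 120000 × 0.6345 = 76140 km².
True area of drainage basin: 310000 × cos²(15.4°) = 310000 × 0.9295 = 288100 km².
Ratio = 76140 / 288100 ≈ 0.264.

0.264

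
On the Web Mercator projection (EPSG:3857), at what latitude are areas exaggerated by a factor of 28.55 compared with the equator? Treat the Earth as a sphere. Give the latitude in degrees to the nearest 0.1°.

79.2°

Mercator areal scale is sec²φ.
sec²φ = 28.55  ⇒  cos²φ = 0.03503  ⇒  cos φ = 0.1872.
φ = arccos(0.1872) ≈ 79.2°.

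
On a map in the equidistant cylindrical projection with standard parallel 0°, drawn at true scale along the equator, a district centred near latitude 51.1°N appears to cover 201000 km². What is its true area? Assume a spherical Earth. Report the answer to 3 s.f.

126000 km²

For the equirectangular projection with φ₀ = 0 (plate carrée), h = 1 along meridians and k = sec φ along parallels.
Areal scale = h·k = 1 × sec φ; at 51.1°, h = 1.000, k = 1.592, so h·k = 1.592.
True area = apparent / (areal scale) = 201000 / 1.592 ≈ 126000 km².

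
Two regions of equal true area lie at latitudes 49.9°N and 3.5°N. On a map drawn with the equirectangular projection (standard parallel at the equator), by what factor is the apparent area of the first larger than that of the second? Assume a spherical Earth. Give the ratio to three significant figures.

1.55

For the equirectangular projection with φ₀ = 0 (plate carrée), h = 1 along meridians and k = sec φ along parallels.
Areal scale at 49.9°: h·k = 1.000 × 1.552 = 1.552.
Areal scale at 3.5°: h·k = 1.000 × 1.002 = 1.002.
Ratio = 1.552/1.002 ≈ 1.55.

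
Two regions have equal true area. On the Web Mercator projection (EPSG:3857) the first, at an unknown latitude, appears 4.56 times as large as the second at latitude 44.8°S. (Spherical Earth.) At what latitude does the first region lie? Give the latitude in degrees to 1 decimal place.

For equal true areas on Mercator, apparent areas scale as sec²φ, so the ratio is cos²φ₂ / cos²φ₁.
cos²φ₂ / cos²φ₁ = 4.56  ⇒  cos φ₁ = cos 44.8° / √4.56 = 0.7096/2.135 = 0.3323.
φ₁ = arccos(0.3323) ≈ 70.6°.

70.6°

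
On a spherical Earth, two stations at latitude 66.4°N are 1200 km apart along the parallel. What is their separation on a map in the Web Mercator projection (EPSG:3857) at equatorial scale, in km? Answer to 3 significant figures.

For Mercator, h = k = sec φ (a conformal cylindrical projection has a single point scale, 1/cos φ).
Along the parallel, k = sec 66.4° = 1/0.4003 = 2.498.
Map distance = 1200 × 2.498 ≈ 3000 km.

3000 km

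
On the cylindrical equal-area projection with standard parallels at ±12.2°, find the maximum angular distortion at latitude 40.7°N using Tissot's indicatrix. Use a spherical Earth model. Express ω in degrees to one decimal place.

28.8°

A cylindrical equal-area projection with standard parallel φ₀ has meridian scale h = cos φ / cos φ₀ and parallel scale k = cos φ₀ / cos φ (so areas are preserved, h·k = 1).
At 40.7°: h = 0.7757, k = 1.289; principal scales a = 1.289, b = 0.7757.
sin(ω/2) = (a − b)/(a + b) = 0.5136/2.065 = 0.2487, so ω = 2 arcsin(0.2487) ≈ 28.8°.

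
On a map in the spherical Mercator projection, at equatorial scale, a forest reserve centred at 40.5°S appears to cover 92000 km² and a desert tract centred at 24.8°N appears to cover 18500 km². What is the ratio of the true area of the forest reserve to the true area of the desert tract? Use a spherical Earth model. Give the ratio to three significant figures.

Since Mercator area scale is 1/cos²φ, the true area equals the apparent area multiplied by cos²φ.
True area of forest reserve: 92000 × cos²(40.5°) = 92000 × 0.5782 = 53200 km².
True area of desert tract: 18500 × cos²(24.8°) = 18500 × 0.8241 = 15250 km².
Ratio = 53200 / 15250 ≈ 3.49.

3.49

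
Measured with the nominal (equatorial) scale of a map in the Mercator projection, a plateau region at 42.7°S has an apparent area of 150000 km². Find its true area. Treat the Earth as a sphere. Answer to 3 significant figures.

81000 km²

For Mercator, h = k = sec φ (a conformal cylindrical projection has a single point scale, 1/cos φ).
Areal scale = k² = sec²φ = 1/cos²(42.7°) = 1/0.7349² = 1.852.
True area = apparent / (areal scale) = 150000 / 1.852 ≈ 81000 km².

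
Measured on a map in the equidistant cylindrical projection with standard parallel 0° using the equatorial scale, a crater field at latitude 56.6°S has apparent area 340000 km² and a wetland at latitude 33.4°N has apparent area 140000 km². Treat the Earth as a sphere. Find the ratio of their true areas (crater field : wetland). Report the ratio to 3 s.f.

Plate carrée has h = 1 and k = sec φ, giving areal scale sec φ; true area = (apparent area) · cos φ.
True area of crater field: 340000 × cos(56.6°) = 340000 × 0.5505 = 187200 km².
True area of wetland: 140000 × cos(33.4°) = 140000 × 0.8348 = 116900 km².
Ratio = 187200 / 116900 ≈ 1.60.

1.60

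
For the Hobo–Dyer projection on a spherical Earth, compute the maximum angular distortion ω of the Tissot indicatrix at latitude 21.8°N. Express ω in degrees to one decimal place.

The Hobo–Dyer projection is cylindrical equal-area with φ₀ = 37.5°. Cylindrical equal-area (φ₀ = 37.5°): h = cos φ / cos 37.5° along meridians, k = cos 37.5° / cos φ along parallels; h·k = 1.
At 21.8°: h = 1.170, k = 0.8545; principal scales a = 1.170, b = 0.8545.
sin(ω/2) = (a − b)/(a + b) = 0.3159/2.025 = 0.1560, so ω = 2 arcsin(0.1560) ≈ 17.9°.

17.9°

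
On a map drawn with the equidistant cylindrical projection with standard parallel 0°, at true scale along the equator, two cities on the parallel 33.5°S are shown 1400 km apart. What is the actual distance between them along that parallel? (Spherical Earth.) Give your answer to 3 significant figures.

For the equirectangular projection with φ₀ = 0 (plate carrée), h = 1 along meridians and k = sec φ along parallels.
Along the parallel at 33.5°, map distances are exaggerated by k = sec 33.5° = 1.199.
True distance = 1400 / 1.199 = 1400 × cos 33.5° ≈ 1170 km.

1170 km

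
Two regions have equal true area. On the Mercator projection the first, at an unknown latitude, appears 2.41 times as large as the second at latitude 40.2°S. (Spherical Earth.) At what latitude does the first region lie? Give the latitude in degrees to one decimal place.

Mercator areal scale is sec²φ, so apparent-area ratio = sec²φ₁ / sec²φ₂ = cos²φ₂ / cos²φ₁.
cos²φ₂ / cos²φ₁ = 2.41  ⇒  cos φ₁ = cos 40.2° / √2.41 = 0.7638/1.552 = 0.4920.
φ₁ = arccos(0.4920) ≈ 60.5°.

60.5°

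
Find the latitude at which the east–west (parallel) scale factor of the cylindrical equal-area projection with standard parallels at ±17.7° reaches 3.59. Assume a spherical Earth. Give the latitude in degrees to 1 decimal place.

74.6°

Cylindrical equal-area (φ₀ = 17.7°): h = cos φ / cos 17.7° along meridians, k = cos 17.7° / cos φ along parallels; h·k = 1.
k = cos φ₀ / cos φ = 3.59  ⇒  cos φ = cos 17.7° / 3.59 = 0.2654.
φ = arccos(0.2654) ≈ 74.6°.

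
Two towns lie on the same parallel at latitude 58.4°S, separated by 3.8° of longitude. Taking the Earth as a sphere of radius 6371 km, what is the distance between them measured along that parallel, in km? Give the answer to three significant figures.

221 km

Arc length along a parallel = R cos φ · Δλ (with Δλ in radians).
= 6371 × cos 58.4° × (3.8° × π/180) = 6371 × 0.5240 × 0.06632 ≈ 221 km.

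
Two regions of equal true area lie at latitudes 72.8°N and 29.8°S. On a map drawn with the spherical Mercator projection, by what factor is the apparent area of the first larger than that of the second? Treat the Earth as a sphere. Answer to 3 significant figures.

8.61

Mercator is conformal with k = sec φ, so areal scale = k² = sec²φ.
At 72.8°: sec²(72.8°) = 1/0.2957² = 11.44.
At 29.8°: sec²(29.8°) = 1/0.8678² = 1.328.
Ratio = 11.44/1.328 = cos²(29.8°)/cos²(72.8°) ≈ 8.61.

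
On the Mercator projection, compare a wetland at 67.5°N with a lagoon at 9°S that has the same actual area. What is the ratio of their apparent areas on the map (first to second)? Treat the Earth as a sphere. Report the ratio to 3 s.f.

6.66

Mercator is conformal with k = sec φ, so areal scale = k² = sec²φ.
At 67.5°: sec²(67.5°) = 1/0.3827² = 6.828.
At 9°: sec²(9°) = 1/0.9877² = 1.025.
Ratio = 6.828/1.025 = cos²(9°)/cos²(67.5°) ≈ 6.66.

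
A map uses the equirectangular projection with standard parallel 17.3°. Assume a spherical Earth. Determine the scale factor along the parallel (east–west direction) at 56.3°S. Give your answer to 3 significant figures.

1.72

In the equirectangular projection with standard parallel φ₀ = 17.3° (x = Rλ cos φ₀, y = Rφ), meridians are true-scale (h = 1) and the parallel scale is k = cos φ₀ / cos φ.
k = cos 17.3° / cos 56.3° = 0.9548/0.5548 = 1.721.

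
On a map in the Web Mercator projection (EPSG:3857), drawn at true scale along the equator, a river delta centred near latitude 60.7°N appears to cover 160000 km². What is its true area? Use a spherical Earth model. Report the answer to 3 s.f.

38300 km²

The Mercator projection is conformal; its linear scale factor is the same in every direction and equals sec φ = 1/cos φ.
Areal scale = k² = sec²φ = 1/cos²(60.7°) = 1/0.4894² = 4.175.
True area = apparent / (areal scale) = 160000 / 4.175 ≈ 38300 km².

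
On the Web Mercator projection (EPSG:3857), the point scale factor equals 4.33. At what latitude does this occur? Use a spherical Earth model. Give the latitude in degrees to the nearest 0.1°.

Mercator scale is k = sec φ = 1/cos φ.
1/cos φ = 4.33  ⇒  cos φ = 0.2309  ⇒  φ = arccos(0.2309) ≈ 76.6°.

76.6°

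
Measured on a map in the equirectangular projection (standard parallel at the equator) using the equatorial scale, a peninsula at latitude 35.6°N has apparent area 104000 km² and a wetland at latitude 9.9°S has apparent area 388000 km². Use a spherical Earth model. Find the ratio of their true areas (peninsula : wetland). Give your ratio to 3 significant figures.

Plate carrée has h = 1 and k = sec φ, giving areal scale sec φ; true area = (apparent area) · cos φ.
True area of peninsula: 104000 × cos(35.6°) = 104000 × 0.8131 = 84560 km².
True area of wetland: 388000 × cos(9.9°) = 388000 × 0.9851 = 382200 km².
Ratio = 84560 / 382200 ≈ 0.221.

0.221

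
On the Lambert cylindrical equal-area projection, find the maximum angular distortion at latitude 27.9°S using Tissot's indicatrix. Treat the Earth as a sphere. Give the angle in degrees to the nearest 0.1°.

14.1°

The Lambert cylindrical equal-area projection is the cylindrical equal-area projection with its standard parallel at the equator (φ₀ = 0). Cylindrical equal-area (φ₀ = 0°): h = cos φ / cos 0° along meridians, k = cos 0° / cos φ along parallels; h·k = 1.
At 27.9°: h = 0.8838, k = 1.132; principal scales a = 1.132, b = 0.8838.
sin(ω/2) = (a − b)/(a + b) = 0.2478/2.015 = 0.1229, so ω = 2 arcsin(0.1229) ≈ 14.1°.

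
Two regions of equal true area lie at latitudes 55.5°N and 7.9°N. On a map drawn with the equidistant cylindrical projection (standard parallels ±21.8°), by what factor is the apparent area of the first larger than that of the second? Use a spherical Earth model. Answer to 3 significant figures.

The equidistant cylindrical projection with φ₀ = 21.8° has h = 1 (meridians true) and k = cos φ₀ / cos φ along parallels.
Areal scale at 55.5°: h·k = 1.000 × 1.639 = 1.639.
Areal scale at 7.9°: h·k = 1.000 × 0.9374 = 0.9374.
Ratio = 1.639/0.9374 ≈ 1.75.

1.75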